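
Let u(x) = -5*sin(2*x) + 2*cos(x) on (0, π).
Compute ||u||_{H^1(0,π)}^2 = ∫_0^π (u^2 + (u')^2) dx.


||u||_{H^1(0,π)}^2 = -160/3 + 133*π/2

u'(x) = -2*sin(x) - 10*cos(2*x).
Expand u² and (u')² and integrate term by term on (0, π), using: for integers n ≥ 1, ∫_0^π sin²(nx) dx = ∫_0^π cos²(nx) dx = π/2; for n ≠ n', ∫_0^π sin(nx)sin(n'x) dx = ∫_0^π cos(nx)cos(n'x) dx = 0; and by product-to-sum, ∫_0^π sin(nx)cos(n'x) dx = ½∫_0^π [sin((n+n')x) + sin((n−n')x)] dx, which is 0 when n+n' is even and 2n/(n²−n'²) when n+n' is odd (it need not vanish on (0, π)).
  u² squared terms: (-5)²·∫sin(2x)² dx = 25·π/2 = 25*π/2;  (2)²·∫cos(x)² dx = 4·π/2 = 2*π.
  u² cross terms: 2·(-5)·(2)·∫sin(2x)·cos(x) dx = -20·(4/3) = -80/3.
  So ∫_0^π u² dx = 25*π/2 + 2*π − 80/3 = -80/3 + 29*π/2.
  (u')² squared terms: (-10)²·∫cos(2x)² dx = 100·π/2 = 50*π;  (-2)²·∫sin(x)² dx = 4·π/2 = 2*π.
  (u')² cross terms: 2·(-10)·(-2)·∫cos(2x)·sin(x) dx = 40·(-2/3) = -80/3.
  So ∫_0^π (u')² dx = 50*π + 2*π − 80/3 = -80/3 + 52*π.
||u||_{H^1}^2 = (-80/3 + 29*π/2) + (-80/3 + 52*π) = -160/3 + 133*π/2.


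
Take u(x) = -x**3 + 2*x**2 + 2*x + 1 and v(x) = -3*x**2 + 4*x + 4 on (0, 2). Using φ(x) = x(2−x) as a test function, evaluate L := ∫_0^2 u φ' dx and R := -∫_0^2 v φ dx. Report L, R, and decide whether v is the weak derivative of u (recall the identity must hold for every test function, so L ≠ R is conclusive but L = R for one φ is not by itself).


LHS = -16/5, RHS = -88/15. No, v is not the weak derivative of u.

u(x) = -x**3 + 2*x**2 + 2*x + 1, classical derivative u'(x) = -3*x**2 + 4*x + 2.
φ(x) = x(2−x), so φ'(x) = 2 - 2*x.
Note φ(0) = φ(2) = 0, so the boundary term u·φ vanishes.
LHS = ∫_0^2 u(x) φ'(x) dx = ∫_0^2 (2*x^4 - 6*x^3 + 2*x + 2) dx. Term by term:
  ∫_0^2 2*x^4 dx = 64/5;  ∫_0^2 -6*x^3 dx = -24;  ∫_0^2 2*x dx = 4;
  ∫_0^2 2 dx = 4.
Sum: 64/5 − 24 + 4 + 4 = -16/5.
So LHS = -16/5.
∫_0^2 v(x) φ(x) dx = ∫_0^2 (3*x^4 - 10*x^3 + 4*x^2 + 8*x) dx. Term by term:
  ∫_0^2 3*x^4 dx = 96/5;  ∫_0^2 -10*x^3 dx = -40;  ∫_0^2 4*x^2 dx = 32/3;
  ∫_0^2 8*x dx = 16.
Sum: 96/5 − 40 + 32/3 + 16 = 88/15.
So RHS = -∫_0^2 v(x) φ(x) dx = -88/15.
LHS − RHS = 8/3 ≠ 0, so the identity fails.
(For a valid weak derivative the identity must hold for EVERY test function, in particular this one. The failure shows v is NOT the weak derivative of u.)
Correct weak derivative would be u'(x) = -3*x**2 + 4*x + 2.


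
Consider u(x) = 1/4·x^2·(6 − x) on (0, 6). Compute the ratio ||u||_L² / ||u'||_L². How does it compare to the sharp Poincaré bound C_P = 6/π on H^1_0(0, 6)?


||u||_L² / ||u'||_L² = 3*sqrt(14)/7 < C_P = 6/π.

u(x) = 1/4·x^2·(6 − x), so u'(x) = 3*x*(4 - x)/4.
u(x) = 1/4·x^2·(6 − x) vanishes at x = 0 and x = 6, so u ∈ H^1_0(0, 6). Differentiate via the product rule and integrate the resulting polynomials term by term.
  ∫_0^6 u² dx = ∫_0^6 (x^6/16 - 3*x^5/4 + 9*x^4/4) dx. Term by term:
    ∫_0^6 x^6/16 dx = 17496/7;  ∫_0^6 -3*x^5/4 dx = -5832;  ∫_0^6 9*x^4/4 dx = 17496/5.
  Sum: 17496/7 − 5832 + 17496/5 = 5832/35.
  ∫_0^6 (u')² dx = ∫_0^6 (9*x^4/16 - 9*x^3/2 + 9*x^2) dx. Term by term:
    ∫_0^6 9*x^4/16 dx = 4374/5;  ∫_0^6 -9*x^3/2 dx = -1458;  ∫_0^6 9*x^2 dx = 648.
  Sum: 4374/5 − 1458 + 648 = 324/5.
∫_0^6 u² dx = 5832/35, so ||u||_L² = 54*sqrt(70)/35.
∫_0^6 (u')² dx = 324/5, so ||u'||_L² = 18*sqrt(5)/5.
Ratio ||u||_L² / ||u'||_L² = 3*sqrt(14)/7.
Sharp Poincaré constant on H^1_0(0, 6) is C_P = L/π = 6/π, achieved by sin(π/6·x).
A polynomial bump cannot attain the sharp Poincaré constant (only the first sine eigenfunction does), so the ratio is strictly less than C_P, consistent with ||u||_L² ≤ C_P ||u'||_L².


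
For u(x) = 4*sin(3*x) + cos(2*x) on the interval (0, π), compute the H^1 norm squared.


||u||_{H^1(0,π)}^2 = 48 + 165*π/2

u'(x) = -2*sin(2*x) + 12*cos(3*x).
Expand u² and (u')² and integrate term by term on (0, π), using: for integers n ≥ 1, ∫_0^π sin²(nx) dx = ∫_0^π cos²(nx) dx = π/2; for n ≠ n', ∫_0^π sin(nx)sin(n'x) dx = ∫_0^π cos(nx)cos(n'x) dx = 0; and by product-to-sum, ∫_0^π sin(nx)cos(n'x) dx = ½∫_0^π [sin((n+n')x) + sin((n−n')x)] dx, which is 0 when n+n' is even and 2n/(n²−n'²) when n+n' is odd (it need not vanish on (0, π)).
  u² squared terms: (4)²·∫sin(3x)² dx = 16·π/2 = 8*π;  (1)²·∫cos(2x)² dx = 1·π/2 = π/2.
  u² cross terms: 2·(4)·(1)·∫sin(3x)·cos(2x) dx = 8·(6/5) = 48/5.
  So ∫_0^π u² dx = 8*π + π/2 + 48/5 = 48/5 + 17*π/2.
  (u')² squared terms: (-2)²·∫sin(2x)² dx = 4·π/2 = 2*π;  (12)²·∫cos(3x)² dx = 144·π/2 = 72*π.
  (u')² cross terms: 2·(-2)·(12)·∫sin(2x)·cos(3x) dx = -48·(-4/5) = 192/5.
  So ∫_0^π (u')² dx = 2*π + 72*π + 192/5 = 192/5 + 74*π.
||u||_{H^1}^2 = (48/5 + 17*π/2) + (192/5 + 74*π) = 48 + 165*π/2.


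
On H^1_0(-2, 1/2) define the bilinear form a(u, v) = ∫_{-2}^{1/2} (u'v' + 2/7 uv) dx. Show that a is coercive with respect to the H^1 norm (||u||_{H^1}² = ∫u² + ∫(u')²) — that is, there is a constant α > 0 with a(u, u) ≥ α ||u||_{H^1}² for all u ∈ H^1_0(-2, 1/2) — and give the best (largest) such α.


α = 2*(25 + 14*π^2)/(7*(25 + 4*π^2))

Coercivity of a(·,·) on H^1_0(-2, 1/2) means a(u, u) ≥ α ||u||_{H^1}² for every u ∈ H^1_0.
The interval has length L = 5/2, and Poincaré/coercivity depend only on L. Here a(u, u) = ∫(u')² + (2/7)·∫u².
Here 0 < c = 2/7 < 1. The condition a(u,u) ≥ α||u||_{H^1}² reads (1−α)∫(u')² ≥ (α−c)∫u². Any admissible α is ≤ 1 (rapidly oscillating u have ∫u²/∫(u')² → 0), and α = 1 would force 0 ≥ (1−c)∫u², impossible since c < 1; so 1−α > 0. By the sharp Poincaré inequality on H^1_0 of an interval of length L, ∫(u')² ≥ (π/L)²∫u² with equality for the first sine mode sin(π(x−x₀)/L) (x₀ the left endpoint), so the inequality holds for all u iff (1−α)(π/L)² ≥ α − c, i.e. α ≤ ((π/L)² + c)/((π/L)² + 1) = (1 + c(L/π)²)/(1 + (L/π)²). With (π/L)² = 4*π^2/25 and c = 2/7, the largest admissible constant is α = ((π/L)² + c)/((π/L)² + 1).
Simplifying, α = 2*(25 + 14*π^2)/(7*(25 + 4*π^2)).


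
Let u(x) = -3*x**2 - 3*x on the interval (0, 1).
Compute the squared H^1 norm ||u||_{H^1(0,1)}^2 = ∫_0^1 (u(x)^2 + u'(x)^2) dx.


||u||_{H^1}^2 = 483/10

The H^1 norm (squared) on an interval (0, L) is
  ||u||_{H^1}^2 = ∫_0^L u(x)^2 dx + ∫_0^L u'(x)^2 dx.
Compute u'(x) = -6*x - 3.
Then u(x)^2 = 9*x**4 + 18*x**3 + 9*x**2 and u'(x)^2 = 36*x**2 + 36*x + 9.
Integrate each monomial from 0 to 1 using ∫_0^1 c·x^n dx = c·1^(n+1)/(n+1):
  ∫_0^1 u(x)^2 dx = ∫_0^1 (9*x^4 + 18*x^3 + 9*x^2) dx. Term by term:
    ∫_0^1 9*x^4 dx = 9/5;  ∫_0^1 18*x^3 dx = 9/2;  ∫_0^1 9*x^2 dx = 3.
  Sum: 9/5 + 9/2 + 3 = 93/10.
  ∫_0^1 u'(x)^2 dx = ∫_0^1 (36*x^2 + 36*x + 9) dx. Term by term:
    ∫_0^1 36*x^2 dx = 12;  ∫_0^1 36*x dx = 18;  ∫_0^1 9 dx = 9.
  Sum: 12 + 18 + 9 = 39.
Adding: ||u||_{H^1}^2 = 93/10 + 39 = 483/10.


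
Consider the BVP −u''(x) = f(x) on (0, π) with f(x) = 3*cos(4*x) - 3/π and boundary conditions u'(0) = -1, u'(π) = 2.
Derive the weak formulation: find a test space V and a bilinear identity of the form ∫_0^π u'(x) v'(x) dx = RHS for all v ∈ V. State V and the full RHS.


V = H^1(0, π) (v unrestricted at boundary; u is determined up to an additive constant); weak form: ∫_0^π u'v' dx = ∫_0^π (3*cos(4*x) - 3/π) v dx + 2·v(π) + v(0) for all v ∈ V.

Multiply both sides by a test function v and integrate from 0 to π:
  ∫_0^π −u''(x) v(x) dx = ∫_0^π f(x) v(x) dx.
Integrate the LHS by parts once:
  ∫_0^π −u'' v dx = −[u'(x) v(x)]_0^π + ∫_0^π u'(x) v'(x) dx.
Thus ∫_0^π u'(x) v'(x) dx = ∫_0^π f(x) v(x) dx + [u'(x) v(x)]_0^π.
Choose V so that boundary terms are either known or forced to vanish.
u has inhomogeneous Neumann u'(0) = -1, u'(π) = 2. [u' v]_0^π = (2)·v(π) − (-1)·v(0) = 2·v(π) + v(0). Take V = H^1(0, π); boundary term becomes part of RHS.
Weak formulation: find u (satisfying any essential BC) such that ∫_0^π u'(x) v'(x) dx = ∫_0^π f v dx + 2·v(π) + v(0) for all v ∈ V (Neumann data are natural BCs: they enter the RHS as boundary terms).
Substituting f(x) = 3*cos(4*x) - 3/π, the right-hand side is ∫_0^π (3*cos(4*x) - 3/π) v dx + 2·v(π) + v(0).
Compatibility check (pure Neumann): taking v ≡ 1 ∈ V gives 0 = ∫_0^π f dx + (2) − (-1), i.e. ∫_0^π f dx must equal u'(0) − u'(π) = -3. Indeed ∫_0^π (3*cos(4*x) - 3/π) dx = -3, so the data are compatible. The solution is then unique only up to an additive constant (fix it e.g. by requiring ∫_0^π u dx = 0).


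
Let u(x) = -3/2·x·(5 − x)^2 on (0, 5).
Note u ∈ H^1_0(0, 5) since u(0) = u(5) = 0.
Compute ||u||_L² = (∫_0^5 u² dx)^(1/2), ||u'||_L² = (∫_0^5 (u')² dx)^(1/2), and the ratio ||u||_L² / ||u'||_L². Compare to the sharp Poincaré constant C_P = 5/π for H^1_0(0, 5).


||u||_L² / ||u'||_L² = 5*sqrt(14)/14 < C_P = 5/π.

u(x) = -3/2·x·(5 − x)^2, so u'(x) = -9*x^2/2 + 30*x - 75/2.
u(x) = -3/2·x·(5 − x)^2 vanishes at x = 0 and x = 5, so u ∈ H^1_0(0, 5). Differentiate via the product rule and integrate the resulting polynomials term by term.
  ∫_0^5 u² dx = ∫_0^5 (9*x^6/4 - 45*x^5 + 675*x^4/2 - 1125*x^3 + 5625*x^2/4) dx. Term by term:
    ∫_0^5 9*x^6/4 dx = 703125/28;  ∫_0^5 -45*x^5 dx = -234375/2;  ∫_0^5 675*x^4/2 dx = 421875/2;
    ∫_0^5 -1125*x^3 dx = -703125/4;  ∫_0^5 5625*x^2/4 dx = 234375/4.
  Sum: 703125/28 − 234375/2 + 421875/2 − 703125/4 + 234375/4 = 46875/28.
  ∫_0^5 (u')² dx = ∫_0^5 (81*x^4/4 - 270*x^3 + 2475*x^2/2 - 2250*x + 5625/4) dx. Term by term:
    ∫_0^5 81*x^4/4 dx = 50625/4;  ∫_0^5 -270*x^3 dx = -84375/2;  ∫_0^5 2475*x^2/2 dx = 103125/2;
    ∫_0^5 -2250*x dx = -28125;  ∫_0^5 5625/4 dx = 28125/4.
  Sum: 50625/4 − 84375/2 + 103125/2 − 28125 + 28125/4 = 1875/2.
∫_0^5 u² dx = 46875/28, so ||u||_L² = 125*sqrt(21)/14.
∫_0^5 (u')² dx = 1875/2, so ||u'||_L² = 25*sqrt(6)/2.
Ratio ||u||_L² / ||u'||_L² = 5*sqrt(14)/14.
Sharp Poincaré constant on H^1_0(0, 5) is C_P = L/π = 5/π, achieved by sin(π/5·x).
A polynomial bump cannot attain the sharp Poincaré constant (only the first sine eigenfunction does), so the ratio is strictly less than C_P, consistent with ||u||_L² ≤ C_P ||u'||_L².


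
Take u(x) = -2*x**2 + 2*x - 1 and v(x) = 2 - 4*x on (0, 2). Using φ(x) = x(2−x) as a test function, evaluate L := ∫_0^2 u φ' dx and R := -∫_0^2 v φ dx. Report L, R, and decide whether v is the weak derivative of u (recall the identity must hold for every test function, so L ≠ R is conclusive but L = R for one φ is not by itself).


LHS = 8/3, RHS = 8/3. Yes, v = u' weakly.

u(x) = -2*x**2 + 2*x - 1, classical derivative u'(x) = 2 - 4*x.
φ(x) = x(2−x), so φ'(x) = 2 - 2*x.
Note φ(0) = φ(2) = 0, so the boundary term u·φ vanishes.
LHS = ∫_0^2 u(x) φ'(x) dx = ∫_0^2 (4*x^3 - 8*x^2 + 6*x - 2) dx. Term by term:
  ∫_0^2 4*x^3 dx = 16;  ∫_0^2 -8*x^2 dx = -64/3;  ∫_0^2 6*x dx = 12;
  ∫_0^2 -2 dx = -4.
Sum: 16 − 64/3 + 12 − 4 = 8/3.
So LHS = 8/3.
∫_0^2 v(x) φ(x) dx = ∫_0^2 (4*x^3 - 10*x^2 + 4*x) dx. Term by term:
  ∫_0^2 4*x^3 dx = 16;  ∫_0^2 -10*x^2 dx = -80/3;  ∫_0^2 4*x dx = 8.
Sum: 16 − 80/3 + 8 = -8/3.
So RHS = -∫_0^2 v(x) φ(x) dx = 8/3.
LHS = RHS, so the identity holds for this test φ.
Moreover u is smooth here and v(x) = u'(x) = 2 - 4*x pointwise, so the identity holds for every test function. Hence v is the weak derivative of u.


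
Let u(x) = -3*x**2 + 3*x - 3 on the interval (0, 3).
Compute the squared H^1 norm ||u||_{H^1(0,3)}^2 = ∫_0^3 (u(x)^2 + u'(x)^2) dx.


||u||_{H^1}^2 = 4509/10

The H^1 norm (squared) on an interval (0, L) is
  ||u||_{H^1}^2 = ∫_0^L u(x)^2 dx + ∫_0^L u'(x)^2 dx.
Compute u'(x) = 3 - 6*x.
Then u(x)^2 = 9*x**4 - 18*x**3 + 27*x**2 - 18*x + 9 and u'(x)^2 = 36*x**2 - 36*x + 9.
Integrate each monomial from 0 to 3 using ∫_0^3 c·x^n dx = c·3^(n+1)/(n+1):
  ∫_0^3 u(x)^2 dx = ∫_0^3 (9*x^4 - 18*x^3 + 27*x^2 - 18*x + 9) dx. Term by term:
    ∫_0^3 9*x^4 dx = 2187/5;  ∫_0^3 -18*x^3 dx = -729/2;  ∫_0^3 27*x^2 dx = 243;
    ∫_0^3 -18*x dx = -81;  ∫_0^3 9 dx = 27.
  Sum: 2187/5 − 729/2 + 243 − 81 + 27 = 2619/10.
  ∫_0^3 u'(x)^2 dx = ∫_0^3 (36*x^2 - 36*x + 9) dx. Term by term:
    ∫_0^3 36*x^2 dx = 324;  ∫_0^3 -36*x dx = -162;  ∫_0^3 9 dx = 27.
  Sum: 324 − 162 + 27 = 189.
Adding: ||u||_{H^1}^2 = 2619/10 + 189 = 4509/10.


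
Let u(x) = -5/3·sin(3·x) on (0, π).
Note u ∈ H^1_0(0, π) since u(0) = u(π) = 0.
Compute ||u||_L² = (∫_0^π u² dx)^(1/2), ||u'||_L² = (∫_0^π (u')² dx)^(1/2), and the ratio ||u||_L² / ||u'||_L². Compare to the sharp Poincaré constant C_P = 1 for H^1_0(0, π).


||u||_L² / ||u'||_L² = 1/3 < C_P = 1.

u(x) = -5/3·sin(3·x), so u'(x) = -5*cos(3*x).
Writing u(x) = A·sin(kπx/L) with A = -5/3 and k = 3, use ∫_0^L sin²(kπx/L) dx = L/2 and ∫_0^L cos²(kπx/L) dx = L/2.
u² = 25/9·sin²(3·x) and (u')² = 25·cos²(3·x), and each of sin², cos² integrates to L/2 = π/2 over (0, π).
∫_0^π u² dx = 25*π/18, so ||u||_L² = 5*sqrt(2)*sqrt(π)/6.
∫_0^π (u')² dx = 25*π/2, so ||u'||_L² = 5*sqrt(2)*sqrt(π)/2.
Ratio ||u||_L² / ||u'||_L² = 1/3.
Sharp Poincaré constant on H^1_0(0, π) is C_P = L/π = 1, achieved by sin(x).
This is the k = 3 harmonic; the ratio L/(kπ) is strictly less than C_P = L/π, consistent with the sharp inequality ||u||_L² ≤ C_P ||u'||_L².


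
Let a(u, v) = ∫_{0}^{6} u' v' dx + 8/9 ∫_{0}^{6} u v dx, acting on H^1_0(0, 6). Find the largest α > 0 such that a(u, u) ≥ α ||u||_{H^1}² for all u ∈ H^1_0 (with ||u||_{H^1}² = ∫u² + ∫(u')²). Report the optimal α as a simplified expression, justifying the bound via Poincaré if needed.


α = (π^2 + 32)/(π^2 + 36)

Coercivity of a(·,·) on H^1_0(0, 6) means a(u, u) ≥ α ||u||_{H^1}² for every u ∈ H^1_0.
The interval has length L = 6, and Poincaré/coercivity depend only on L. Here a(u, u) = ∫(u')² + (8/9)·∫u².
Here 0 < c = 8/9 < 1. The condition a(u,u) ≥ α||u||_{H^1}² reads (1−α)∫(u')² ≥ (α−c)∫u². Any admissible α is ≤ 1 (rapidly oscillating u have ∫u²/∫(u')² → 0), and α = 1 would force 0 ≥ (1−c)∫u², impossible since c < 1; so 1−α > 0. By the sharp Poincaré inequality on H^1_0 of an interval of length L, ∫(u')² ≥ (π/L)²∫u² with equality for the first sine mode sin(π(x−x₀)/L) (x₀ the left endpoint), so the inequality holds for all u iff (1−α)(π/L)² ≥ α − c, i.e. α ≤ ((π/L)² + c)/((π/L)² + 1) = (1 + c(L/π)²)/(1 + (L/π)²). With (π/L)² = π^2/36 and c = 8/9, the largest admissible constant is α = ((π/L)² + c)/((π/L)² + 1).
Simplifying, α = (π^2 + 32)/(π^2 + 36).


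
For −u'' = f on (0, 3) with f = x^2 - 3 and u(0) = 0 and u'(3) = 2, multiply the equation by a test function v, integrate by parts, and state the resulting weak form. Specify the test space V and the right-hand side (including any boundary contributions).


V = {v ∈ H^1(0, 3) : v(0) = 0} (test functions vanish at x = 0 where u is specified); weak form: ∫_0^3 u'v' dx = ∫_0^3 (x^2 - 3) v dx + 2·v(3) for all v ∈ V.

Multiply both sides by a test function v and integrate from 0 to 3:
  ∫_0^3 −u''(x) v(x) dx = ∫_0^3 f(x) v(x) dx.
Integrate the LHS by parts once:
  ∫_0^3 −u'' v dx = −[u'(x) v(x)]_0^3 + ∫_0^3 u'(x) v'(x) dx.
Thus ∫_0^3 u'(x) v'(x) dx = ∫_0^3 f(x) v(x) dx + [u'(x) v(x)]_0^3.
Choose V so that boundary terms are either known or forced to vanish.
Mixed BC: u(0) = 0 (Dirichlet) and u'(3) = 2 (Neumann). Define V = {v ∈ H^1(0, 3) : v(0) = 0}. Then [u' v]_0^3 = u'(3)·v(3) − u'(0)·0 = 2·v(3).
Weak formulation: find u (satisfying any essential BC) such that ∫_0^3 u'(x) v'(x) dx = ∫_0^3 f v dx + 2·v(3) for all v ∈ V (Dirichlet at 0 absorbed into V; Neumann datum at x = 3 contributes the boundary term).
Substituting f(x) = x^2 - 3, the right-hand side is ∫_0^3 (x^2 - 3) v dx + 2·v(3).


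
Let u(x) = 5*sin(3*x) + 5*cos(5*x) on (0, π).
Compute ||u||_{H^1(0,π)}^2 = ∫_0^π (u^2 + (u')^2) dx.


||u||_{H^1(0,π)}^2 = 450*π

u'(x) = -25*sin(5*x) + 15*cos(3*x).
Expand u² and (u')² and integrate term by term on (0, π), using: for integers n ≥ 1, ∫_0^π sin²(nx) dx = ∫_0^π cos²(nx) dx = π/2; for n ≠ n', ∫_0^π sin(nx)sin(n'x) dx = ∫_0^π cos(nx)cos(n'x) dx = 0; and by product-to-sum, ∫_0^π sin(nx)cos(n'x) dx = ½∫_0^π [sin((n+n')x) + sin((n−n')x)] dx, which is 0 when n+n' is even and 2n/(n²−n'²) when n+n' is odd (it need not vanish on (0, π)).
  u² squared terms: (5)²·∫cos(5x)² dx = 25·π/2 = 25*π/2;  (5)²·∫sin(3x)² dx = 25·π/2 = 25*π/2.
  u² cross terms: 2·(5)·(5)·∫cos(5x)·sin(3x) dx = 50·(0) = 0.
  So ∫_0^π u² dx = 25*π/2 + 25*π/2 + 0 = 25*π.
  (u')² squared terms: (-25)²·∫sin(5x)² dx = 625·π/2 = 625*π/2;  (15)²·∫cos(3x)² dx = 225·π/2 = 225*π/2.
  (u')² cross terms: 2·(-25)·(15)·∫sin(5x)·cos(3x) dx = -750·(0) = 0.
  So ∫_0^π (u')² dx = 625*π/2 + 225*π/2 + 0 = 425*π.
||u||_{H^1}^2 = (25*π) + (425*π) = 450*π.


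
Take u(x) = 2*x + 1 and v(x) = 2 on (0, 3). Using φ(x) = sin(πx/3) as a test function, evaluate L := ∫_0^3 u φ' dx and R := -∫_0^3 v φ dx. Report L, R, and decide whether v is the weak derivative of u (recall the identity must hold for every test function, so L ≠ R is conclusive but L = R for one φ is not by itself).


LHS = -12/π, RHS = -12/π. Yes, v = u' weakly.

u(x) = 2*x + 1, classical derivative u'(x) = 2.
φ(x) = sin(πx/3), so φ'(x) = π*cos(π*x/3)/3.
Note φ(0) = φ(3) = 0, so the boundary term u·φ vanishes.
LHS = ∫_0^3 u(x) φ'(x) dx = ∫_0^3 (2*π*x*cos(π*x/3)/3 + π*cos(π*x/3)/3) dx. Term by term:
  ∫_0^3 π*cos(π*x/3)/3 dx = 0;  ∫_0^3 2*π*x*cos(π*x/3)/3 dx = -12/π.
Sum: 0 − 12/π = -12/π.
So LHS = -12/π.
∫_0^3 v(x) φ(x) dx = ∫_0^3 (2*sin(π*x/3)) dx. Term by term:
  ∫_0^3 2*sin(π*x/3) dx = 12/π.
So RHS = -∫_0^3 v(x) φ(x) dx = -12/π.
LHS = RHS, so the identity holds for this test φ.
Moreover u is smooth here and v(x) = u'(x) = 2 pointwise, so the identity holds for every test function. Hence v is the weak derivative of u.


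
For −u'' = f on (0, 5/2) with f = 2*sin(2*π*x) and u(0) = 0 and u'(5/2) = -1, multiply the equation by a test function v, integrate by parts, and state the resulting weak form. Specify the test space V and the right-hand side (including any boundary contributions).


V = {v ∈ H^1(0, 5/2) : v(0) = 0} (test functions vanish at x = 0 where u is specified); weak form: ∫_0^5/2 u'v' dx = ∫_0^5/2 (2*sin(2*π*x)) v dx − v(5/2) for all v ∈ V.

Multiply both sides by a test function v and integrate from 0 to 5/2:
  ∫_0^5/2 −u''(x) v(x) dx = ∫_0^5/2 f(x) v(x) dx.
Integrate the LHS by parts once:
  ∫_0^5/2 −u'' v dx = −[u'(x) v(x)]_0^5/2 + ∫_0^5/2 u'(x) v'(x) dx.
Thus ∫_0^5/2 u'(x) v'(x) dx = ∫_0^5/2 f(x) v(x) dx + [u'(x) v(x)]_0^5/2.
Choose V so that boundary terms are either known or forced to vanish.
Mixed BC: u(0) = 0 (Dirichlet) and u'(5/2) = -1 (Neumann). Define V = {v ∈ H^1(0, 5/2) : v(0) = 0}. Then [u' v]_0^5/2 = u'(5/2)·v(5/2) − u'(0)·0 = − v(5/2).
Weak formulation: find u (satisfying any essential BC) such that ∫_0^5/2 u'(x) v'(x) dx = ∫_0^5/2 f v dx − v(5/2) for all v ∈ V (Dirichlet at 0 absorbed into V; Neumann datum at x = 5/2 contributes the boundary term).
Substituting f(x) = 2*sin(2*π*x), the right-hand side is ∫_0^5/2 (2*sin(2*π*x)) v dx − v(5/2).


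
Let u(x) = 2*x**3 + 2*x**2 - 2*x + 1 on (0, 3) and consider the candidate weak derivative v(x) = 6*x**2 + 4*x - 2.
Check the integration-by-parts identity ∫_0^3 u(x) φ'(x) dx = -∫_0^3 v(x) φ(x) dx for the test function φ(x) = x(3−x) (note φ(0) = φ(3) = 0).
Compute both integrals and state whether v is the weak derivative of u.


LHS = -909/10, RHS = -909/10. Yes, v = u' weakly.

u(x) = 2*x**3 + 2*x**2 - 2*x + 1, classical derivative u'(x) = 6*x**2 + 4*x - 2.
φ(x) = x(3−x), so φ'(x) = 3 - 2*x.
Note φ(0) = φ(3) = 0, so the boundary term u·φ vanishes.
LHS = ∫_0^3 u(x) φ'(x) dx = ∫_0^3 (-4*x^4 + 2*x^3 + 10*x^2 - 8*x + 3) dx. Term by term:
  ∫_0^3 -4*x^4 dx = -972/5;  ∫_0^3 2*x^3 dx = 81/2;  ∫_0^3 10*x^2 dx = 90;
  ∫_0^3 -8*x dx = -36;  ∫_0^3 3 dx = 9.
Sum: -972/5 + 81/2 + 90 − 36 + 9 = -909/10.
So LHS = -909/10.
∫_0^3 v(x) φ(x) dx = ∫_0^3 (-6*x^4 + 14*x^3 + 14*x^2 - 6*x) dx. Term by term:
  ∫_0^3 -6*x^4 dx = -1458/5;  ∫_0^3 14*x^3 dx = 567/2;  ∫_0^3 14*x^2 dx = 126;
  ∫_0^3 -6*x dx = -27.
Sum: -1458/5 + 567/2 + 126 − 27 = 909/10.
So RHS = -∫_0^3 v(x) φ(x) dx = -909/10.
LHS = RHS, so the identity holds for this test φ.
Moreover u is smooth here and v(x) = u'(x) = 6*x**2 + 4*x - 2 pointwise, so the identity holds for every test function. Hence v is the weak derivative of u.


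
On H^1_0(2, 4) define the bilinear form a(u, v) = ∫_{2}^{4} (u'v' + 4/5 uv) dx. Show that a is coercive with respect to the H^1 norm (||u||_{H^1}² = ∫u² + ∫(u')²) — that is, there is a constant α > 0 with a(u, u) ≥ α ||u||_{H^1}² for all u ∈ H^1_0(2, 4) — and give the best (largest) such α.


α = (16/5 + π^2)/(4 + π^2)

Coercivity of a(·,·) on H^1_0(2, 4) means a(u, u) ≥ α ||u||_{H^1}² for every u ∈ H^1_0.
The interval has length L = 2, and Poincaré/coercivity depend only on L. Here a(u, u) = ∫(u')² + (4/5)·∫u².
Here 0 < c = 4/5 < 1. The condition a(u,u) ≥ α||u||_{H^1}² reads (1−α)∫(u')² ≥ (α−c)∫u². Any admissible α is ≤ 1 (rapidly oscillating u have ∫u²/∫(u')² → 0), and α = 1 would force 0 ≥ (1−c)∫u², impossible since c < 1; so 1−α > 0. By the sharp Poincaré inequality on H^1_0 of an interval of length L, ∫(u')² ≥ (π/L)²∫u² with equality for the first sine mode sin(π(x−x₀)/L) (x₀ the left endpoint), so the inequality holds for all u iff (1−α)(π/L)² ≥ α − c, i.e. α ≤ ((π/L)² + c)/((π/L)² + 1) = (1 + c(L/π)²)/(1 + (L/π)²). With (π/L)² = π^2/4 and c = 4/5, the largest admissible constant is α = ((π/L)² + c)/((π/L)² + 1).
Simplifying, α = (16/5 + π^2)/(4 + π^2).


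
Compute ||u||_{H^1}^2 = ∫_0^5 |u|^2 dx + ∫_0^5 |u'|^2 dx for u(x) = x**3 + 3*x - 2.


||u||_{H^1}^2 = 146655/7

The H^1 norm (squared) on an interval (0, L) is
  ||u||_{H^1}^2 = ∫_0^L u(x)^2 dx + ∫_0^L u'(x)^2 dx.
Compute u'(x) = 3*x**2 + 3.
Then u(x)^2 = x**6 + 6*x**4 - 4*x**3 + 9*x**2 - 12*x + 4 and u'(x)^2 = 9*x**4 + 18*x**2 + 9.
Integrate each monomial from 0 to 5 using ∫_0^5 c·x^n dx = c·5^(n+1)/(n+1):
  ∫_0^5 u(x)^2 dx = ∫_0^5 (x^6 + 6*x^4 - 4*x^3 + 9*x^2 - 12*x + 4) dx. Term by term:
    ∫_0^5 x^6 dx = 78125/7;  ∫_0^5 6*x^4 dx = 3750;  ∫_0^5 -4*x^3 dx = -625;
    ∫_0^5 9*x^2 dx = 375;  ∫_0^5 -12*x dx = -150;  ∫_0^5 4 dx = 20.
  Sum: 78125/7 + 3750 − 625 + 375 − 150 + 20 = 101715/7.
  ∫_0^5 u'(x)^2 dx = ∫_0^5 (9*x^4 + 18*x^2 + 9) dx. Term by term:
    ∫_0^5 9*x^4 dx = 5625;  ∫_0^5 18*x^2 dx = 750;  ∫_0^5 9 dx = 45.
  Sum: 5625 + 750 + 45 = 6420.
Adding: ||u||_{H^1}^2 = 101715/7 + 6420 = 146655/7.


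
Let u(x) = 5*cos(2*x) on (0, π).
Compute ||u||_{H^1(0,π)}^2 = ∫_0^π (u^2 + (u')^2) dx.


||u||_{H^1(0,π)}^2 = 125*π/2

u'(x) = -10*sin(2*x).
Expand u² and (u')² and integrate term by term on (0, π), using: for integers n ≥ 1, ∫_0^π sin²(nx) dx = ∫_0^π cos²(nx) dx = π/2; for n ≠ n', ∫_0^π sin(nx)sin(n'x) dx = ∫_0^π cos(nx)cos(n'x) dx = 0; and by product-to-sum, ∫_0^π sin(nx)cos(n'x) dx = ½∫_0^π [sin((n+n')x) + sin((n−n')x)] dx, which is 0 when n+n' is even and 2n/(n²−n'²) when n+n' is odd (it need not vanish on (0, π)).
  u² squared terms: (5)²·∫cos(2x)² dx = 25·π/2 = 25*π/2.
  So ∫_0^π u² dx = 25*π/2.
  (u')² squared terms: (-10)²·∫sin(2x)² dx = 100·π/2 = 50*π.
  So ∫_0^π (u')² dx = 50*π.
||u||_{H^1}^2 = (25*π/2) + (50*π) = 125*π/2.


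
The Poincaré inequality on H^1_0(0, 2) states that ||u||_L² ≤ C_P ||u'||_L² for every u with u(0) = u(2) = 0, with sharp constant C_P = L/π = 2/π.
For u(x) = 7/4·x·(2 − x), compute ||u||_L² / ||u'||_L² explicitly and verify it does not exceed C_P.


||u||_L² / ||u'||_L² = sqrt(10)/5 < C_P = 2/π.

u(x) = 7/4·x·(2 − x), so u'(x) = 7/2 - 7*x/2.
u(x) = 7/4·x·(2 − x) vanishes at x = 0 and x = 2, so u ∈ H^1_0(0, 2). Differentiate via the product rule and integrate the resulting polynomials term by term.
  ∫_0^2 u² dx = ∫_0^2 (49*x^4/16 - 49*x^3/4 + 49*x^2/4) dx. Term by term:
    ∫_0^2 49*x^4/16 dx = 98/5;  ∫_0^2 -49*x^3/4 dx = -49;  ∫_0^2 49*x^2/4 dx = 98/3.
  Sum: 98/5 − 49 + 98/3 = 49/15.
  ∫_0^2 (u')² dx = ∫_0^2 (49*x^2/4 - 49*x/2 + 49/4) dx. Term by term:
    ∫_0^2 49*x^2/4 dx = 98/3;  ∫_0^2 -49*x/2 dx = -49;  ∫_0^2 49/4 dx = 49/2.
  Sum: 98/3 − 49 + 49/2 = 49/6.
∫_0^2 u² dx = 49/15, so ||u||_L² = 7*sqrt(15)/15.
∫_0^2 (u')² dx = 49/6, so ||u'||_L² = 7*sqrt(6)/6.
Ratio ||u||_L² / ||u'||_L² = sqrt(10)/5.
Sharp Poincaré constant on H^1_0(0, 2) is C_P = L/π = 2/π, achieved by sin(π/2·x).
A polynomial bump cannot attain the sharp Poincaré constant (only the first sine eigenfunction does), so the ratio is strictly less than C_P, consistent with ||u||_L² ≤ C_P ||u'||_L².


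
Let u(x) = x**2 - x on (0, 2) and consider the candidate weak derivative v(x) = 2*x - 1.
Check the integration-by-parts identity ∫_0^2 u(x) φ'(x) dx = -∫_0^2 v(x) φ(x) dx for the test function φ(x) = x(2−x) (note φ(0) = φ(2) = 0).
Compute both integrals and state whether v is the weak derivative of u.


LHS = -4/3, RHS = -4/3. Yes, v = u' weakly.

u(x) = x**2 - x, classical derivative u'(x) = 2*x - 1.
φ(x) = x(2−x), so φ'(x) = 2 - 2*x.
Note φ(0) = φ(2) = 0, so the boundary term u·φ vanishes.
LHS = ∫_0^2 u(x) φ'(x) dx = ∫_0^2 (-2*x^3 + 4*x^2 - 2*x) dx. Term by term:
  ∫_0^2 -2*x^3 dx = -8;  ∫_0^2 4*x^2 dx = 32/3;  ∫_0^2 -2*x dx = -4.
Sum: -8 + 32/3 − 4 = -4/3.
So LHS = -4/3.
∫_0^2 v(x) φ(x) dx = ∫_0^2 (-2*x^3 + 5*x^2 - 2*x) dx. Term by term:
  ∫_0^2 -2*x^3 dx = -8;  ∫_0^2 5*x^2 dx = 40/3;  ∫_0^2 -2*x dx = -4.
Sum: -8 + 40/3 − 4 = 4/3.
So RHS = -∫_0^2 v(x) φ(x) dx = -4/3.
LHS = RHS, so the identity holds for this test φ.
Moreover u is smooth here and v(x) = u'(x) = 2*x - 1 pointwise, so the identity holds for every test function. Hence v is the weak derivative of u.


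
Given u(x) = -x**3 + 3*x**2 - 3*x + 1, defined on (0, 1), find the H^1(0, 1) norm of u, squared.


||u||_{H^1}^2 = 68/35

The H^1 norm (squared) on an interval (0, L) is
  ||u||_{H^1}^2 = ∫_0^L u(x)^2 dx + ∫_0^L u'(x)^2 dx.
Compute u'(x) = -3*x**2 + 6*x - 3.
Then u(x)^2 = x**6 - 6*x**5 + 15*x**4 - 20*x**3 + 15*x**2 - 6*x + 1 and u'(x)^2 = 9*x**4 - 36*x**3 + 54*x**2 - 36*x + 9.
Integrate each monomial from 0 to 1 using ∫_0^1 c·x^n dx = c·1^(n+1)/(n+1):
  ∫_0^1 u(x)^2 dx = ∫_0^1 (x^6 - 6*x^5 + 15*x^4 - 20*x^3 + 15*x^2 - 6*x + 1) dx. Term by term:
    ∫_0^1 x^6 dx = 1/7;  ∫_0^1 -6*x^5 dx = -1;  ∫_0^1 15*x^4 dx = 3;
    ∫_0^1 -20*x^3 dx = -5;  ∫_0^1 15*x^2 dx = 5;  ∫_0^1 -6*x dx = -3;
    ∫_0^1 1 dx = 1.
  Sum: 1/7 − 1 + 3 − 5 + 5 − 3 + 1 = 1/7.
  ∫_0^1 u'(x)^2 dx = ∫_0^1 (9*x^4 - 36*x^3 + 54*x^2 - 36*x + 9) dx. Term by term:
    ∫_0^1 9*x^4 dx = 9/5;  ∫_0^1 -36*x^3 dx = -9;  ∫_0^1 54*x^2 dx = 18;
    ∫_0^1 -36*x dx = -18;  ∫_0^1 9 dx = 9.
  Sum: 9/5 − 9 + 18 − 18 + 9 = 9/5.
Adding: ||u||_{H^1}^2 = 1/7 + 9/5 = 68/35.


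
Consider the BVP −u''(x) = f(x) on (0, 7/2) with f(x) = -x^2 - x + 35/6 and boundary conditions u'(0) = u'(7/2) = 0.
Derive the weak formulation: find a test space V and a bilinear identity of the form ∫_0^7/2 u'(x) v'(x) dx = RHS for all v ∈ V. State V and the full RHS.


V = H^1(0, 7/2) (no boundary constraint on v; u is determined up to an additive constant); weak form: ∫_0^7/2 u'v' dx = ∫_0^7/2 (-x^2 - x + 35/6) v dx for all v ∈ V.

Multiply both sides by a test function v and integrate from 0 to 7/2:
  ∫_0^7/2 −u''(x) v(x) dx = ∫_0^7/2 f(x) v(x) dx.
Integrate the LHS by parts once:
  ∫_0^7/2 −u'' v dx = −[u'(x) v(x)]_0^7/2 + ∫_0^7/2 u'(x) v'(x) dx.
Thus ∫_0^7/2 u'(x) v'(x) dx = ∫_0^7/2 f(x) v(x) dx + [u'(x) v(x)]_0^7/2.
Choose V so that boundary terms are either known or forced to vanish.
u has homogeneous Neumann: u'(0) = u'(7/2) = 0. So [u' v]_0^7/2 = 0·v(7/2) − 0·v(0) = 0 for any v; take V = H^1(0, 7/2).
Weak formulation: find u (satisfying any essential BC) such that ∫_0^7/2 u'(x) v'(x) dx = ∫_0^7/2 f v dx for all v ∈ V (homogeneous Neumann, so boundary terms vanish).
Substituting f(x) = -x^2 - x + 35/6, the right-hand side is ∫_0^7/2 (-x^2 - x + 35/6) v dx.
Compatibility check (pure Neumann): taking v ≡ 1 ∈ V gives 0 = ∫_0^7/2 f dx + (0) − (0), i.e. ∫_0^7/2 f dx must equal u'(0) − u'(7/2) = 0. Indeed ∫_0^7/2 (-x^2 - x + 35/6) dx = 0, so the data are compatible. The solution is then unique only up to an additive constant (fix it e.g. by requiring ∫_0^7/2 u dx = 0).


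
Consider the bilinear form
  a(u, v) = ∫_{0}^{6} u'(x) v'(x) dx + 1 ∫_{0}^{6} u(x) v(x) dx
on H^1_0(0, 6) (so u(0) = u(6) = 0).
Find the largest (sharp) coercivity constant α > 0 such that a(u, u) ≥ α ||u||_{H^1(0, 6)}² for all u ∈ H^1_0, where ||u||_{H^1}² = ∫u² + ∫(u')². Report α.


α = 1

Coercivity of a(·,·) on H^1_0(0, 6) means a(u, u) ≥ α ||u||_{H^1}² for every u ∈ H^1_0.
The interval has length L = 6, and Poincaré/coercivity depend only on L. Here a(u, u) = ∫(u')² + (1)·∫u².
Here c = 1 ≥ 1, so a(u,u) = ∫(u')² + c∫u² ≥ ∫(u')² + ∫u² = ||u||_{H^1}², i.e. α = 1 works. No larger α is possible: a(u,u) ≥ α||u||_{H^1}² means (1−α)∫(u')² ≥ (α−c)∫u², and for the modes u_n = sin(nπ(x−x₀)/L) (x₀ the left endpoint) one has ∫u_n²/∫(u_n')² = (L/(nπ))² → 0, so a(u_n,u_n)/||u_n||_{H^1}² → 1. Hence the optimal constant is α = 1.
Therefore α = 1.


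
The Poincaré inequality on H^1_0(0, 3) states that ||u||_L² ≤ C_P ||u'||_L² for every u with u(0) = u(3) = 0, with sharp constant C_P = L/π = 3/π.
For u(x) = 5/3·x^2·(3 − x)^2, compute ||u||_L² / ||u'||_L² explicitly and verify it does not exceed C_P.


||u||_L² / ||u'||_L² = sqrt(3)/2 < C_P = 3/π.

u(x) = 5/3·x^2·(3 − x)^2, so u'(x) = 10*x*(x - 3)*(2*x - 3)/3.
u(x) = 5/3·x^2·(3 − x)^2 vanishes at x = 0 and x = 3, so u ∈ H^1_0(0, 3). Differentiate via the product rule and integrate the resulting polynomials term by term.
  ∫_0^3 u² dx = ∫_0^3 (25*x^8/9 - 100*x^7/3 + 150*x^6 - 300*x^5 + 225*x^4) dx. Term by term:
    ∫_0^3 25*x^8/9 dx = 6075;  ∫_0^3 -100*x^7/3 dx = -54675/2;  ∫_0^3 150*x^6 dx = 328050/7;
    ∫_0^3 -300*x^5 dx = -36450;  ∫_0^3 225*x^4 dx = 10935.
  Sum: 6075 − 54675/2 + 328050/7 − 36450 + 10935 = 1215/14.
  ∫_0^3 (u')² dx = ∫_0^3 (400*x^6/9 - 400*x^5 + 1300*x^4 - 1800*x^3 + 900*x^2) dx. Term by term:
    ∫_0^3 400*x^6/9 dx = 97200/7;  ∫_0^3 -400*x^5 dx = -48600;  ∫_0^3 1300*x^4 dx = 63180;
    ∫_0^3 -1800*x^3 dx = -36450;  ∫_0^3 900*x^2 dx = 8100.
  Sum: 97200/7 − 48600 + 63180 − 36450 + 8100 = 810/7.
∫_0^3 u² dx = 1215/14, so ||u||_L² = 9*sqrt(210)/14.
∫_0^3 (u')² dx = 810/7, so ||u'||_L² = 9*sqrt(70)/7.
Ratio ||u||_L² / ||u'||_L² = sqrt(3)/2.
Sharp Poincaré constant on H^1_0(0, 3) is C_P = L/π = 3/π, achieved by sin(π/3·x).
A polynomial bump cannot attain the sharp Poincaré constant (only the first sine eigenfunction does), so the ratio is strictly less than C_P, consistent with ||u||_L² ≤ C_P ||u'||_L².


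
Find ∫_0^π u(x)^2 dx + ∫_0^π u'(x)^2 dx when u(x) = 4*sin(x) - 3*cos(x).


||u||_{H^1(0,π)}^2 = 25*π

u'(x) = 3*sin(x) + 4*cos(x).
Expand u² and (u')² and integrate term by term on (0, π), using: for integers n ≥ 1, ∫_0^π sin²(nx) dx = ∫_0^π cos²(nx) dx = π/2; for n ≠ n', ∫_0^π sin(nx)sin(n'x) dx = ∫_0^π cos(nx)cos(n'x) dx = 0; and by product-to-sum, ∫_0^π sin(nx)cos(n'x) dx = ½∫_0^π [sin((n+n')x) + sin((n−n')x)] dx, which is 0 when n+n' is even and 2n/(n²−n'²) when n+n' is odd (it need not vanish on (0, π)).
  u² squared terms: (-3)²·∫cos(x)² dx = 9·π/2 = 9*π/2;  (4)²·∫sin(x)² dx = 16·π/2 = 8*π.
  u² cross terms: 2·(-3)·(4)·∫cos(x)·sin(x) dx = -24·(0) = 0.
  So ∫_0^π u² dx = 9*π/2 + 8*π + 0 = 25*π/2.
  (u')² squared terms: (3)²·∫sin(x)² dx = 9·π/2 = 9*π/2;  (4)²·∫cos(x)² dx = 16·π/2 = 8*π.
  (u')² cross terms: 2·(3)·(4)·∫sin(x)·cos(x) dx = 24·(0) = 0.
  So ∫_0^π (u')² dx = 9*π/2 + 8*π + 0 = 25*π/2.
||u||_{H^1}^2 = (25*π/2) + (25*π/2) = 25*π.


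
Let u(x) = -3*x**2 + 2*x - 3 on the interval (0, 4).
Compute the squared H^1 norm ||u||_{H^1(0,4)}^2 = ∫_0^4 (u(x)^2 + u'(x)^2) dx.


||u||_{H^1}^2 = 31148/15

The H^1 norm (squared) on an interval (0, L) is
  ||u||_{H^1}^2 = ∫_0^L u(x)^2 dx + ∫_0^L u'(x)^2 dx.
Compute u'(x) = 2 - 6*x.
Then u(x)^2 = 9*x**4 - 12*x**3 + 22*x**2 - 12*x + 9 and u'(x)^2 = 36*x**2 - 24*x + 4.
Integrate each monomial from 0 to 4 using ∫_0^4 c·x^n dx = c·4^(n+1)/(n+1):
  ∫_0^4 u(x)^2 dx = ∫_0^4 (9*x^4 - 12*x^3 + 22*x^2 - 12*x + 9) dx. Term by term:
    ∫_0^4 9*x^4 dx = 9216/5;  ∫_0^4 -12*x^3 dx = -768;  ∫_0^4 22*x^2 dx = 1408/3;
    ∫_0^4 -12*x dx = -96;  ∫_0^4 9 dx = 36.
  Sum: 9216/5 − 768 + 1408/3 − 96 + 36 = 22268/15.
  ∫_0^4 u'(x)^2 dx = ∫_0^4 (36*x^2 - 24*x + 4) dx. Term by term:
    ∫_0^4 36*x^2 dx = 768;  ∫_0^4 -24*x dx = -192;  ∫_0^4 4 dx = 16.
  Sum: 768 − 192 + 16 = 592.
Adding: ||u||_{H^1}^2 = 22268/15 + 592 = 31148/15.


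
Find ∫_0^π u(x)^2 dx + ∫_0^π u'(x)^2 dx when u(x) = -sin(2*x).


||u||_{H^1(0,π)}^2 = 5*π/2

u'(x) = -2*cos(2*x).
Expand u² and (u')² and integrate term by term on (0, π), using: for integers n ≥ 1, ∫_0^π sin²(nx) dx = ∫_0^π cos²(nx) dx = π/2; for n ≠ n', ∫_0^π sin(nx)sin(n'x) dx = ∫_0^π cos(nx)cos(n'x) dx = 0; and by product-to-sum, ∫_0^π sin(nx)cos(n'x) dx = ½∫_0^π [sin((n+n')x) + sin((n−n')x)] dx, which is 0 when n+n' is even and 2n/(n²−n'²) when n+n' is odd (it need not vanish on (0, π)).
  u² squared terms: (-1)²·∫sin(2x)² dx = 1·π/2 = π/2.
  So ∫_0^π u² dx = π/2.
  (u')² squared terms: (-2)²·∫cos(2x)² dx = 4·π/2 = 2*π.
  So ∫_0^π (u')² dx = 2*π.
||u||_{H^1}^2 = (π/2) + (2*π) = 5*π/2.


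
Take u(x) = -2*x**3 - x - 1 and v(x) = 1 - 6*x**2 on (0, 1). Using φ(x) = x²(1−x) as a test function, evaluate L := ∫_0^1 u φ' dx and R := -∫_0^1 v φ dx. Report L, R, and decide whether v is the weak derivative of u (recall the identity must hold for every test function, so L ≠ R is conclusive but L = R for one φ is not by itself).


LHS = 17/60, RHS = 7/60. No, v is not the weak derivative of u.

u(x) = -2*x**3 - x - 1, classical derivative u'(x) = -6*x**2 - 1.
φ(x) = x²(1−x), so φ'(x) = x*(2 - 3*x).
Note φ(0) = φ(1) = 0, so the boundary term u·φ vanishes.
LHS = ∫_0^1 u(x) φ'(x) dx = ∫_0^1 (6*x^5 - 4*x^4 + 3*x^3 + x^2 - 2*x) dx. Term by term:
  ∫_0^1 6*x^5 dx = 1;  ∫_0^1 -4*x^4 dx = -4/5;  ∫_0^1 3*x^3 dx = 3/4;
  ∫_0^1 x^2 dx = 1/3;  ∫_0^1 -2*x dx = -1.
Sum: 1 − 4/5 + 3/4 + 1/3 − 1 = 17/60.
So LHS = 17/60.
∫_0^1 v(x) φ(x) dx = ∫_0^1 (6*x^5 - 6*x^4 - x^3 + x^2) dx. Term by term:
  ∫_0^1 6*x^5 dx = 1;  ∫_0^1 -6*x^4 dx = -6/5;  ∫_0^1 -x^3 dx = -1/4;
  ∫_0^1 x^2 dx = 1/3.
Sum: 1 − 6/5 − 1/4 + 1/3 = -7/60.
So RHS = -∫_0^1 v(x) φ(x) dx = 7/60.
LHS − RHS = 1/6 ≠ 0, so the identity fails.
(For a valid weak derivative the identity must hold for EVERY test function, in particular this one. The failure shows v is NOT the weak derivative of u.)
Correct weak derivative would be u'(x) = -6*x**2 - 1.


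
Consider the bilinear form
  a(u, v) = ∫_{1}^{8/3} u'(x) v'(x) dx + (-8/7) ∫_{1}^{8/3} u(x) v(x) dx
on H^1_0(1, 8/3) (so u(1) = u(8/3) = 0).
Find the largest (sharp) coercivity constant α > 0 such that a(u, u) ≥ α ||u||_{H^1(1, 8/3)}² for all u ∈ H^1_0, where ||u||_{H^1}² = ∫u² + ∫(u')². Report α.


α = (-200 + 63*π^2)/(7*(25 + 9*π^2))

Coercivity of a(·,·) on H^1_0(1, 8/3) means a(u, u) ≥ α ||u||_{H^1}² for every u ∈ H^1_0.
The interval has length L = 5/3, and Poincaré/coercivity depend only on L. Here a(u, u) = ∫(u')² + (-8/7)·∫u².
Here c = -8/7 < 0 with |c| < (π/L)² = 9*π^2/25, so coercivity still holds. The condition a(u,u) ≥ α||u||_{H^1}² reads (1−α)∫(u')² ≥ (α−c)∫u². Any admissible α is ≤ 1 (rapidly oscillating u have ∫u²/∫(u')² → 0), and α = 1 would force 0 ≥ (1−c)∫u², impossible since c < 1; so 1−α > 0. By the sharp Poincaré inequality on H^1_0 of an interval of length L, ∫(u')² ≥ (π/L)²∫u² with equality for the first sine mode sin(π(x−x₀)/L) (x₀ the left endpoint), so the inequality holds for all u iff (1−α)(π/L)² ≥ α − c, i.e. α ≤ ((π/L)² + c)/((π/L)² + 1) = (1 + c(L/π)²)/(1 + (L/π)²). (Direct route, valid since c ≤ 0: Poincaré gives c∫u² ≥ c(L/π)²∫(u')², so a(u,u) ≥ (1 + c(L/π)²)∫(u')², while ||u||_{H^1}² ≤ (1 + (L/π)²)∫(u')²; dividing yields the same α.) With (π/L)² = 9*π^2/25 and c = -8/7, the largest admissible constant is α = ((π/L)² + c)/((π/L)² + 1).
Simplifying, α = (-200 + 63*π^2)/(7*(25 + 9*π^2)).


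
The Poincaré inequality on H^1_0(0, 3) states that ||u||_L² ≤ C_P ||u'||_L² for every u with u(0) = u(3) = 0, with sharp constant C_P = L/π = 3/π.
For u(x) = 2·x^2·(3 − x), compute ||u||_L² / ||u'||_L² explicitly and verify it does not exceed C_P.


||u||_L² / ||u'||_L² = 3*sqrt(14)/14 < C_P = 3/π.

u(x) = 2·x^2·(3 − x), so u'(x) = 6*x*(2 - x).
u(x) = 2·x^2·(3 − x) vanishes at x = 0 and x = 3, so u ∈ H^1_0(0, 3). Differentiate via the product rule and integrate the resulting polynomials term by term.
  ∫_0^3 u² dx = ∫_0^3 (4*x^6 - 24*x^5 + 36*x^4) dx. Term by term:
    ∫_0^3 4*x^6 dx = 8748/7;  ∫_0^3 -24*x^5 dx = -2916;  ∫_0^3 36*x^4 dx = 8748/5.
  Sum: 8748/7 − 2916 + 8748/5 = 2916/35.
  ∫_0^3 (u')² dx = ∫_0^3 (36*x^4 - 144*x^3 + 144*x^2) dx. Term by term:
    ∫_0^3 36*x^4 dx = 8748/5;  ∫_0^3 -144*x^3 dx = -2916;  ∫_0^3 144*x^2 dx = 1296.
  Sum: 8748/5 − 2916 + 1296 = 648/5.
∫_0^3 u² dx = 2916/35, so ||u||_L² = 54*sqrt(35)/35.
∫_0^3 (u')² dx = 648/5, so ||u'||_L² = 18*sqrt(10)/5.
Ratio ||u||_L² / ||u'||_L² = 3*sqrt(14)/14.
Sharp Poincaré constant on H^1_0(0, 3) is C_P = L/π = 3/π, achieved by sin(π/3·x).
A polynomial bump cannot attain the sharp Poincaré constant (only the first sine eigenfunction does), so the ratio is strictly less than C_P, consistent with ||u||_L² ≤ C_P ||u'||_L².


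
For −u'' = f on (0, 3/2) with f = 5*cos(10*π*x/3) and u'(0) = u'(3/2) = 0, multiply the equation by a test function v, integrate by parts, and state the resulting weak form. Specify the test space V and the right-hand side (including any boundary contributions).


V = H^1(0, 3/2) (no boundary constraint on v; u is determined up to an additive constant); weak form: ∫_0^3/2 u'v' dx = ∫_0^3/2 (5*cos(10*π*x/3)) v dx for all v ∈ V.

Multiply both sides by a test function v and integrate from 0 to 3/2:
  ∫_0^3/2 −u''(x) v(x) dx = ∫_0^3/2 f(x) v(x) dx.
Integrate the LHS by parts once:
  ∫_0^3/2 −u'' v dx = −[u'(x) v(x)]_0^3/2 + ∫_0^3/2 u'(x) v'(x) dx.
Thus ∫_0^3/2 u'(x) v'(x) dx = ∫_0^3/2 f(x) v(x) dx + [u'(x) v(x)]_0^3/2.
Choose V so that boundary terms are either known or forced to vanish.
u has homogeneous Neumann: u'(0) = u'(3/2) = 0. So [u' v]_0^3/2 = 0·v(3/2) − 0·v(0) = 0 for any v; take V = H^1(0, 3/2).
Weak formulation: find u (satisfying any essential BC) such that ∫_0^3/2 u'(x) v'(x) dx = ∫_0^3/2 f v dx for all v ∈ V (homogeneous Neumann, so boundary terms vanish).
Substituting f(x) = 5*cos(10*π*x/3), the right-hand side is ∫_0^3/2 (5*cos(10*π*x/3)) v dx.
Compatibility check (pure Neumann): taking v ≡ 1 ∈ V gives 0 = ∫_0^3/2 f dx + (0) − (0), i.e. ∫_0^3/2 f dx must equal u'(0) − u'(3/2) = 0. Indeed ∫_0^3/2 (5*cos(10*π*x/3)) dx = 0, so the data are compatible. The solution is then unique only up to an additive constant (fix it e.g. by requiring ∫_0^3/2 u dx = 0).
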